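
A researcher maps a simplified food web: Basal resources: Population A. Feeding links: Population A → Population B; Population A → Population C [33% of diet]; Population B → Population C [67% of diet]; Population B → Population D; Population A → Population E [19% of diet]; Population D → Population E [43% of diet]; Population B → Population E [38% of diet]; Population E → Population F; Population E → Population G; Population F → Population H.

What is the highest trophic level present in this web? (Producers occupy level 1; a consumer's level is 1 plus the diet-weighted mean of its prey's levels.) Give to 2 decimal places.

Population B: 1 + 1 = 2
Population C: 1 + (0.33×1 + 0.67×2) = 2.67
Population D: 1 + 2 = 3
Population E: 1 + (0.19×1 + 0.43×3 + 0.38×2) = 3.24
Population F: 1 + 3.24 = 4.24
Population G: 1 + 3.24 = 4.24
Population H: 1 + 4.24 = 5.24

5.24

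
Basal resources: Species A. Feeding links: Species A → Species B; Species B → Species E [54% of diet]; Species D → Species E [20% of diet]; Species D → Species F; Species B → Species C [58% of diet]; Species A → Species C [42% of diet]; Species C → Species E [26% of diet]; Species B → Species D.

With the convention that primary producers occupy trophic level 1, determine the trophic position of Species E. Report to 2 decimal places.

3.35

Species B: 1 + 1 = 2
Species C: 1 + (0.58×2 + 0.42×1) = 2.58
Species D: 1 + 2 = 3
Species E: 1 + (0.54×2 + 0.2×3 + 0.26×2.58) = 3.3508
Species F: 1 + 3 = 4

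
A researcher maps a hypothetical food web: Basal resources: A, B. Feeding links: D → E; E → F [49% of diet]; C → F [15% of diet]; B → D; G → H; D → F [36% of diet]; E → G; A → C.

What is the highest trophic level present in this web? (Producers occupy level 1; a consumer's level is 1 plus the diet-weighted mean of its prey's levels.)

C: 1 + 1 = 2
D: 1 + 1 = 2
E: 1 + 2 = 3
F: 1 + (0.36×2 + 0.15×2 + 0.49×3) = 3.49
G: 1 + 3 = 4
H: 1 + 4 = 5

5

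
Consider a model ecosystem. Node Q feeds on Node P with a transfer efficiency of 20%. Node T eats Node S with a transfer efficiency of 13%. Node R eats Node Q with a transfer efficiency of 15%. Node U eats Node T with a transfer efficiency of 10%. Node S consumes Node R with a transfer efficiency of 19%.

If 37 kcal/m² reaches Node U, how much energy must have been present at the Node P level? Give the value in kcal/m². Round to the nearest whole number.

499325 kcal/m²

Cumulative transfer efficiency: 0.2 × 0.15 × 0.19 × 0.13 × 0.1 = 0.0000741
Node P energy = 37 / 0.0000741 = 499325 kcal/m²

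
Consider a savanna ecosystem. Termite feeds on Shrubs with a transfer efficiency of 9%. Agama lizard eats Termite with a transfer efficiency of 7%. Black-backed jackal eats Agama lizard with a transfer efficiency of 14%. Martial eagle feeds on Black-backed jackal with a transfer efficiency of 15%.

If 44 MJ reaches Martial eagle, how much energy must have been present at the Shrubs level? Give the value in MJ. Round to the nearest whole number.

332577 MJ

Cumulative transfer efficiency: 0.09 × 0.07 × 0.14 × 0.15 = 0.0001323
Shrubs energy = 44 / 0.0001323 = 332577 MJ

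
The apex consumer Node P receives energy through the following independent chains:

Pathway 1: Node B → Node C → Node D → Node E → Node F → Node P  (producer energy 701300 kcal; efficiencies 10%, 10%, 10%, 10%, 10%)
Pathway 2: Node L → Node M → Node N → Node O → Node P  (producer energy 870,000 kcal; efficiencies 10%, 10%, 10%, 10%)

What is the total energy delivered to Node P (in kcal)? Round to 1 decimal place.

Pathway 1: 701300 × 0.1 × 0.1 × 0.1 × 0.1 × 0.1 = 7.013 kcal
Pathway 2: 870000 × 0.1 × 0.1 × 0.1 × 0.1 = 87 kcal
Total at Node P: 7.013 + 87 = 94.013 kcal

94.0 kcal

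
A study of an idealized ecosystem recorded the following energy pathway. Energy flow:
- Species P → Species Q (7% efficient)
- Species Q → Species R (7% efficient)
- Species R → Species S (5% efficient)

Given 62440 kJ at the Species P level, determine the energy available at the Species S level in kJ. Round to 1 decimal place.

Species Q: 62440 × 0.07 = 4370.8 kJ
Species R: 4370.8 × 0.07 = 305.956 kJ
Species S: 305.956 × 0.05 = 15.2978 kJ

15.3 kJ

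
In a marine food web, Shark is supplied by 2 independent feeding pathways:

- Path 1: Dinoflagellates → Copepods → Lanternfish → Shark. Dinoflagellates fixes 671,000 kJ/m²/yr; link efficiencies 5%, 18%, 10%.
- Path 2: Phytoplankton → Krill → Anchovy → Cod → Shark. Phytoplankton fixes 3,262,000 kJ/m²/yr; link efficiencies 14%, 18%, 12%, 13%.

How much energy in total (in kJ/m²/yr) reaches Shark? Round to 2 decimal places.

Path 1: 671000 × 0.05 × 0.18 × 0.1 = 603.9 kJ/m²/yr
Path 2: 3262000 × 0.14 × 0.18 × 0.12 × 0.13 = 1282.35744 kJ/m²/yr
Total at Shark: 603.9 + 1282.35744 = 1886.25744 kJ/m²/yr

1886.26 kJ/m²/yr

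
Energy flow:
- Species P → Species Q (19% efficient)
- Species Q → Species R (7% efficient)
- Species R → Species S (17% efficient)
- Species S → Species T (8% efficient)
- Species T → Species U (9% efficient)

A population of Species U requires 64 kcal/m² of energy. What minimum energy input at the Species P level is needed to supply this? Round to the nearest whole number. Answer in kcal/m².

Cumulative transfer efficiency: 0.19 × 0.07 × 0.17 × 0.08 × 0.09 = 0.0000162792
Species P energy = 64 / 0.0000162792 = 3931397 kcal/m²

3931397 kcal/m²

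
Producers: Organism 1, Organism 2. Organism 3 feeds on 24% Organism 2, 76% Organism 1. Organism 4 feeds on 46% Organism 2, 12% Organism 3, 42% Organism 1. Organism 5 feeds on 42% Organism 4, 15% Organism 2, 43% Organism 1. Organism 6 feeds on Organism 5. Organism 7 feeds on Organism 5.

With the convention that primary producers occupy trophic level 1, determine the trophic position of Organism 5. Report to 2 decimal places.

Organism 3: 1 + (0.24×1 + 0.76×1) = 2
Organism 4: 1 + (0.46×1 + 0.12×2 + 0.42×1) = 2.12
Organism 5: 1 + (0.42×2.12 + 0.15×1 + 0.43×1) = 2.4704
Organism 6: 1 + 2.4704 = 3.4704
Organism 7: 1 + 2.4704 = 3.4704

2.47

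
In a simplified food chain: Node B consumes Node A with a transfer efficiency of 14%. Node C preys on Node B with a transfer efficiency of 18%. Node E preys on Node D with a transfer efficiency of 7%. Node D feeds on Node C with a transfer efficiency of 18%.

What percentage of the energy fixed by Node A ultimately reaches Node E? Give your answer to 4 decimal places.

Product of link efficiencies: 0.14 × 0.18 × 0.18 × 0.07 = 0.00031752
As a percentage: 0.00031752 × 100 = 0.0318%

0.0318%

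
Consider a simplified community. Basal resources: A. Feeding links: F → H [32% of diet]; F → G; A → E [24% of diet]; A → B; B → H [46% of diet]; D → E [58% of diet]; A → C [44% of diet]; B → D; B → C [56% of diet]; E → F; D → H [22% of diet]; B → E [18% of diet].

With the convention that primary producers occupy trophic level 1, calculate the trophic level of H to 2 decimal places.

B: 1 + 1 = 2
C: 1 + (0.44×1 + 0.56×2) = 2.56
D: 1 + 2 = 3
E: 1 + (0.58×3 + 0.18×2 + 0.24×1) = 3.34
F: 1 + 3.34 = 4.34
G: 1 + 4.34 = 5.34
H: 1 + (0.46×2 + 0.32×4.34 + 0.22×3) = 3.9688

3.97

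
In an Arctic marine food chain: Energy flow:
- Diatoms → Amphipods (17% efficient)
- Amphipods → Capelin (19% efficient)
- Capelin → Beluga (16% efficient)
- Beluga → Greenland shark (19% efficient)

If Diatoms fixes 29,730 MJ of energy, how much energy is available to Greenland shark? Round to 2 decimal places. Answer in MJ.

Amphipods: 29730 × 0.17 = 5054.1 MJ
Capelin: 5054.1 × 0.19 = 960.279 MJ
Beluga: 960.279 × 0.16 = 153.64464 MJ
Greenland shark: 153.64464 × 0.19 = 29.1924816 MJ

29.19 MJ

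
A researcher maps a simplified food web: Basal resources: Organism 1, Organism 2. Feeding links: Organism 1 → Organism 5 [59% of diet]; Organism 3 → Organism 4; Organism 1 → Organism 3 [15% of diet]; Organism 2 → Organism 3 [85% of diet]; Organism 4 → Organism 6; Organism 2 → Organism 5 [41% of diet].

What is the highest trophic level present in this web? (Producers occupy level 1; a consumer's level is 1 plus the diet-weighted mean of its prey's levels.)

4

Organism 3: 1 + (0.15×1 + 0.85×1) = 2
Organism 4: 1 + 2 = 3
Organism 5: 1 + (0.41×1 + 0.59×1) = 2
Organism 6: 1 + 3 = 4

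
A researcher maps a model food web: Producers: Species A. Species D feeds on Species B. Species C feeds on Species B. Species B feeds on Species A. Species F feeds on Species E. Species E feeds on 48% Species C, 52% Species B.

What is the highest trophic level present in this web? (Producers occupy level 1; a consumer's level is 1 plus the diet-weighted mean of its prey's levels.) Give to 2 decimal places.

Species B: 1 + 1 = 2
Species C: 1 + 2 = 3
Species D: 1 + 2 = 3
Species E: 1 + (0.48×3 + 0.52×2) = 3.48
Species F: 1 + 3.48 = 4.48

4.48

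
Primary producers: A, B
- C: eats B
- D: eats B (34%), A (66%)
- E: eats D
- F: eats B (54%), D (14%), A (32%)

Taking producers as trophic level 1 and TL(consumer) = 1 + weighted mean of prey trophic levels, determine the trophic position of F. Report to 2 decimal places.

2.14

C: 1 + 1 = 2
D: 1 + (0.34×1 + 0.66×1) = 2
E: 1 + 2 = 3
F: 1 + (0.54×1 + 0.14×2 + 0.32×1) = 2.14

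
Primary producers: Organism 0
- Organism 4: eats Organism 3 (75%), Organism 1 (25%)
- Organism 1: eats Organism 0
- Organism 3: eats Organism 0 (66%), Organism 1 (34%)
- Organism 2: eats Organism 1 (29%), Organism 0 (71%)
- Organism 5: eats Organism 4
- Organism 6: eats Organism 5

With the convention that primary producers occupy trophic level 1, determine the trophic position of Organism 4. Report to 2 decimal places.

Organism 1: 1 + 1 = 2
Organism 2: 1 + (0.29×2 + 0.71×1) = 2.29
Organism 3: 1 + (0.66×1 + 0.34×2) = 2.34
Organism 4: 1 + (0.75×2.34 + 0.25×2) = 3.255
Organism 5: 1 + 3.255 = 4.255
Organism 6: 1 + 4.255 = 5.255

3.26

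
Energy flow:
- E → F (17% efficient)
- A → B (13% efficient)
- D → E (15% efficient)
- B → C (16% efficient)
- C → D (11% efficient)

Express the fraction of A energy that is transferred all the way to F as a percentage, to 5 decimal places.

0.00583%

Product of link efficiencies: 0.13 × 0.16 × 0.11 × 0.15 × 0.17 = 0.000058344
As a percentage: 0.000058344 × 100 = 0.00583%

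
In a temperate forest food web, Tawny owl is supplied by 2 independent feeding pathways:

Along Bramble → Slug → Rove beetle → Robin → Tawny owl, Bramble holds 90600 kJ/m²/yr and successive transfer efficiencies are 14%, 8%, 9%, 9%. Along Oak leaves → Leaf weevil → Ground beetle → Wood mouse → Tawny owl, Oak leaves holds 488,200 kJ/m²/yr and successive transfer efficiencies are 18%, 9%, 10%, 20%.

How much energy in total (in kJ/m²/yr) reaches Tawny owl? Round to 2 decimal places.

Via Bramble: 90600 × 0.14 × 0.08 × 0.09 × 0.09 = 8.219232 kJ/m²/yr
Via Oak leaves: 488200 × 0.18 × 0.09 × 0.1 × 0.2 = 158.1768 kJ/m²/yr
Total at Tawny owl: 8.219232 + 158.1768 = 166.396032 kJ/m²/yr

166.40 kJ/m²/yr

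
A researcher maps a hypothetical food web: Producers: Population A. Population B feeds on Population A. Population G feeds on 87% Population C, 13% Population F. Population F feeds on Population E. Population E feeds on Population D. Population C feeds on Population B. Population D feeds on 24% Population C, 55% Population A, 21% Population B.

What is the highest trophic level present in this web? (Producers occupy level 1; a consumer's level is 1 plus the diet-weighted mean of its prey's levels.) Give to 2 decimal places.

Population B: 1 + 1 = 2
Population C: 1 + 2 = 3
Population D: 1 + (0.24×3 + 0.55×1 + 0.21×2) = 2.69
Population E: 1 + 2.69 = 3.69
Population F: 1 + 3.69 = 4.69
Population G: 1 + (0.87×3 + 0.13×4.69) = 4.2197

4.69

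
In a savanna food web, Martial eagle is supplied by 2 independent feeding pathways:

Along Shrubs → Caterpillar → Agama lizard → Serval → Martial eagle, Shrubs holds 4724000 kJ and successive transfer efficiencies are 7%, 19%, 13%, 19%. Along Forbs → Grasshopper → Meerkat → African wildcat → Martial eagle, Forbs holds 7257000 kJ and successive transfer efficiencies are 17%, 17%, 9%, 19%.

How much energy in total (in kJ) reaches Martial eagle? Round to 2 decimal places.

5138.22 kJ

Via Shrubs: 4724000 × 0.07 × 0.19 × 0.13 × 0.19 = 1551.88124 kJ
Via Forbs: 7257000 × 0.17 × 0.17 × 0.09 × 0.19 = 3586.33683 kJ
Total at Martial eagle: 1551.88124 + 3586.33683 = 5138.21807 kJ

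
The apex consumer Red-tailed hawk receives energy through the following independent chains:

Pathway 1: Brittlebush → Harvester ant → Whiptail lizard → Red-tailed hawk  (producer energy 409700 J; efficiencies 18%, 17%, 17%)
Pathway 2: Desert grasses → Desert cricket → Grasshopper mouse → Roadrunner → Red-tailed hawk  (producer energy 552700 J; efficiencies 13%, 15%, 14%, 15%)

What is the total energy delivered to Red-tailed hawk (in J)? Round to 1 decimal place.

Pathway 1: 409700 × 0.18 × 0.17 × 0.17 = 2131.2594 J
Pathway 2: 552700 × 0.13 × 0.15 × 0.14 × 0.15 = 226.33065 J
Total at Red-tailed hawk: 2131.2594 + 226.33065 = 2357.59005 J

2357.6 J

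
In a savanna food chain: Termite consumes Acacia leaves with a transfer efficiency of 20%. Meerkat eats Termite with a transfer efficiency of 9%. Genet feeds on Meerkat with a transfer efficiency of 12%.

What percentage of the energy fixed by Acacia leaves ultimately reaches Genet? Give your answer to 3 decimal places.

Product of link efficiencies: 0.2 × 0.09 × 0.12 = 0.00216
As a percentage: 0.00216 × 100 = 0.216%

0.216%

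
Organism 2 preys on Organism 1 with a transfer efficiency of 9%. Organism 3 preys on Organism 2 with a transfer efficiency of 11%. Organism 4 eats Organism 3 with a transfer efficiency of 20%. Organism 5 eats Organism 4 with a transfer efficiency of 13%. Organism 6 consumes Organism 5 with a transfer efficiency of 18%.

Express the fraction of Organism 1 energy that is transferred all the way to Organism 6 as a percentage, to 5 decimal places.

Product of link efficiencies: 0.09 × 0.11 × 0.2 × 0.13 × 0.18 = 0.000046332
As a percentage: 0.000046332 × 100 = 0.00463%

0.00463%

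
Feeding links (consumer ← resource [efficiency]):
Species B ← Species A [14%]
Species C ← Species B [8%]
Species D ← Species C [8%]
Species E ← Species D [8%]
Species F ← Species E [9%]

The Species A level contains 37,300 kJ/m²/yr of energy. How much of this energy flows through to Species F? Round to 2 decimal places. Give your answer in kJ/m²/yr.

0.24 kJ/m²/yr

Species B: 37300 × 0.14 = 5222 kJ/m²/yr
Species C: 5222 × 0.08 = 417.76 kJ/m²/yr
Species D: 417.76 × 0.08 = 33.4208 kJ/m²/yr
Species E: 33.4208 × 0.08 = 2.673664 kJ/m²/yr
Species F: 2.673664 × 0.09 = 0.24062976 kJ/m²/yr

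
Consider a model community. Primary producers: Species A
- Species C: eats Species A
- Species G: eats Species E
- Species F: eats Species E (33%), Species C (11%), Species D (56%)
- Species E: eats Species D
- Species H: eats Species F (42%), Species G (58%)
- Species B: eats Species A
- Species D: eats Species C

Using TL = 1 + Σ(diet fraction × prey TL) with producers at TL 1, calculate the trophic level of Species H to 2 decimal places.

5.67

Species B: 1 + 1 = 2
Species C: 1 + 1 = 2
Species D: 1 + 2 = 3
Species E: 1 + 3 = 4
Species F: 1 + (0.33×4 + 0.11×2 + 0.56×3) = 4.22
Species G: 1 + 4 = 5
Species H: 1 + (0.42×4.22 + 0.58×5) = 5.6724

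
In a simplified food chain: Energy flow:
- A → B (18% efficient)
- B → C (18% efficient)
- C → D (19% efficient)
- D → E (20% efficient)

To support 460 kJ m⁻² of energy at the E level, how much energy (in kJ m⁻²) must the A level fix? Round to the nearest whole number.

373619 kJ m⁻²

Cumulative transfer efficiency: 0.18 × 0.18 × 0.19 × 0.2 = 0.0012312
A energy = 460 / 0.0012312 = 373619 kJ m⁻²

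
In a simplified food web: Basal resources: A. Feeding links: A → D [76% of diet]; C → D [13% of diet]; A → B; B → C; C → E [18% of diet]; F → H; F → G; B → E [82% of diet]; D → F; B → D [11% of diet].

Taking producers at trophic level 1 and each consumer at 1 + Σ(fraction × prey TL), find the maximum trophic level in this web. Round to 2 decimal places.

4.37

B: 1 + 1 = 2
C: 1 + 2 = 3
D: 1 + (0.13×3 + 0.76×1 + 0.11×2) = 2.37
E: 1 + (0.82×2 + 0.18×3) = 3.18
F: 1 + 2.37 = 3.37
G: 1 + 3.37 = 4.37
H: 1 + 3.37 = 4.37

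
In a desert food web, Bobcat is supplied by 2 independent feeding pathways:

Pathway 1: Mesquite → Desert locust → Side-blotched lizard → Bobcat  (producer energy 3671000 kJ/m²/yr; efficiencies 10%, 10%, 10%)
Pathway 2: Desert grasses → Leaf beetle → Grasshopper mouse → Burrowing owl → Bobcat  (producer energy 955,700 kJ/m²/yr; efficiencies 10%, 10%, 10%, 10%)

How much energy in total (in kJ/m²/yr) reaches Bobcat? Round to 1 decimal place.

Pathway 1: 3671000 × 0.1 × 0.1 × 0.1 = 3671 kJ/m²/yr
Pathway 2: 955700 × 0.1 × 0.1 × 0.1 × 0.1 = 95.57 kJ/m²/yr
Total at Bobcat: 3671 + 95.57 = 3766.57 kJ/m²/yr

3766.6 kJ/m²/yr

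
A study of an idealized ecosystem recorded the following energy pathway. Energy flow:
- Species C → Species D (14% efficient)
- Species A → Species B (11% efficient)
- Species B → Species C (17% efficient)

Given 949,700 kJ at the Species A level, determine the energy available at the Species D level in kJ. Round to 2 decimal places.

Species B: 949700 × 0.11 = 104467 kJ
Species C: 104467 × 0.17 = 17759.39 kJ
Species D: 17759.39 × 0.14 = 2486.3146 kJ

2486.31 kJ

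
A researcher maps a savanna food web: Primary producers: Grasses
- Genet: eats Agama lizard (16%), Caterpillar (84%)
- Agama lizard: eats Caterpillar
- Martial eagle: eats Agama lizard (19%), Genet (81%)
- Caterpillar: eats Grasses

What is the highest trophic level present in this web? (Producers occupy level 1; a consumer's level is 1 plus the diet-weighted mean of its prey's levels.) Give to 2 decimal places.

4.13

Caterpillar: 1 + 1 = 2
Agama lizard: 1 + 2 = 3
Genet: 1 + (0.16×3 + 0.84×2) = 3.16
Martial eagle: 1 + (0.19×3 + 0.81×3.16) = 4.1296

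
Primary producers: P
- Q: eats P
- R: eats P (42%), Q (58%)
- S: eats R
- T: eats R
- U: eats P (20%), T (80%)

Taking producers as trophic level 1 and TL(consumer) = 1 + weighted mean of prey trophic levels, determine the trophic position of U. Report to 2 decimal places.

Q: 1 + 1 = 2
R: 1 + (0.42×1 + 0.58×2) = 2.58
S: 1 + 2.58 = 3.58
T: 1 + 2.58 = 3.58
U: 1 + (0.2×1 + 0.8×3.58) = 4.064

4.06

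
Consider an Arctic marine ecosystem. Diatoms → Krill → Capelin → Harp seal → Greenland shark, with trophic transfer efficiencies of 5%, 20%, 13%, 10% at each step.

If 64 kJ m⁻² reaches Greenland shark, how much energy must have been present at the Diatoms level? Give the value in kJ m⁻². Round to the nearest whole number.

492308 kJ m⁻²

Cumulative transfer efficiency: 0.05 × 0.2 × 0.13 × 0.1 = 0.00013
Diatoms energy = 64 / 0.00013 = 492308 kJ m⁻²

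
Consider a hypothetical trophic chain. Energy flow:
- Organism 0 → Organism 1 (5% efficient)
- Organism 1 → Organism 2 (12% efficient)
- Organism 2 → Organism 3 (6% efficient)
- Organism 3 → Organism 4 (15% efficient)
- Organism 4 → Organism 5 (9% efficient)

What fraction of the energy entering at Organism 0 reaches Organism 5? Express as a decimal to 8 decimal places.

Product of link efficiencies: 0.05 × 0.12 × 0.06 × 0.15 × 0.09 = 0.00000486

0.00000486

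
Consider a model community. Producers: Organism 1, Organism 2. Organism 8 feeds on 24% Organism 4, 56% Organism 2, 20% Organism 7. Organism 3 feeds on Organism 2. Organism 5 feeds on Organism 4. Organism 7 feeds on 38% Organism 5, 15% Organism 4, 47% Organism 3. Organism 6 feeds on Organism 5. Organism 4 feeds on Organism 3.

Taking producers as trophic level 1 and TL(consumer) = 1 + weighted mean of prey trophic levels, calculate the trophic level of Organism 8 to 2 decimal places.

3.06

Organism 3: 1 + 1 = 2
Organism 4: 1 + 2 = 3
Organism 5: 1 + 3 = 4
Organism 6: 1 + 4 = 5
Organism 7: 1 + (0.38×4 + 0.15×3 + 0.47×2) = 3.91
Organism 8: 1 + (0.24×3 + 0.56×1 + 0.2×3.91) = 3.062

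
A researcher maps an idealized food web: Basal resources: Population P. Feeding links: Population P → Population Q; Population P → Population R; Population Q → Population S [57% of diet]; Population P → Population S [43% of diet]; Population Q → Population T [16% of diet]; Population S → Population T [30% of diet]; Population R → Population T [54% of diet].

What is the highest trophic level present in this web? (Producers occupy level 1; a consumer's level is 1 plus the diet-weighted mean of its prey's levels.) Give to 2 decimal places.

3.17

Population Q: 1 + 1 = 2
Population R: 1 + 1 = 2
Population S: 1 + (0.57×2 + 0.43×1) = 2.57
Population T: 1 + (0.16×2 + 0.3×2.57 + 0.54×2) = 3.171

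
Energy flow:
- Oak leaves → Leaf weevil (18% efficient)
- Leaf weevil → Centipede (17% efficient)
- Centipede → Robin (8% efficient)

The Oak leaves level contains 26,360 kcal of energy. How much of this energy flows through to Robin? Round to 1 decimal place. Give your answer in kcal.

Leaf weevil: 26360 × 0.18 = 4744.8 kcal
Centipede: 4744.8 × 0.17 = 806.616 kcal
Robin: 806.616 × 0.08 = 64.52928 kcal

64.5 kcal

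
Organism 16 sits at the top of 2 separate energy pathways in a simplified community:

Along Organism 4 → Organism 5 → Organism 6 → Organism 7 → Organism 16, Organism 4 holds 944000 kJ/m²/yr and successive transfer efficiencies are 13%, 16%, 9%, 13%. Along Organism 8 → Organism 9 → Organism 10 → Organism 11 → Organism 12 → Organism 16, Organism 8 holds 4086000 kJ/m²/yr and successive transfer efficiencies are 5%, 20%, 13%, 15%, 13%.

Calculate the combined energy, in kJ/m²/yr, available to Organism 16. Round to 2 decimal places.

333.31 kJ/m²/yr

Via Organism 4: 944000 × 0.13 × 0.16 × 0.09 × 0.13 = 229.73184 kJ/m²/yr
Via Organism 8: 4086000 × 0.05 × 0.2 × 0.13 × 0.15 × 0.13 = 103.5801 kJ/m²/yr
Total at Organism 16: 229.73184 + 103.5801 = 333.31194 kJ/m²/yr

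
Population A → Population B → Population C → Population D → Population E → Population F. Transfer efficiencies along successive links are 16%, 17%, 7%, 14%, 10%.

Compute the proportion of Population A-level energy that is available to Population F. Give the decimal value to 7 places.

Product of link efficiencies: 0.16 × 0.17 × 0.07 × 0.14 × 0.1 = 0.000026656

0.0000267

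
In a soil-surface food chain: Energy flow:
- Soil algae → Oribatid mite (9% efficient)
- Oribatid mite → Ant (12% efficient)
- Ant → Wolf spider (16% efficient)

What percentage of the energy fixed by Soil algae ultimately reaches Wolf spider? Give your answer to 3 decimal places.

0.173%

Product of link efficiencies: 0.09 × 0.12 × 0.16 = 0.001728
As a percentage: 0.001728 × 100 = 0.173%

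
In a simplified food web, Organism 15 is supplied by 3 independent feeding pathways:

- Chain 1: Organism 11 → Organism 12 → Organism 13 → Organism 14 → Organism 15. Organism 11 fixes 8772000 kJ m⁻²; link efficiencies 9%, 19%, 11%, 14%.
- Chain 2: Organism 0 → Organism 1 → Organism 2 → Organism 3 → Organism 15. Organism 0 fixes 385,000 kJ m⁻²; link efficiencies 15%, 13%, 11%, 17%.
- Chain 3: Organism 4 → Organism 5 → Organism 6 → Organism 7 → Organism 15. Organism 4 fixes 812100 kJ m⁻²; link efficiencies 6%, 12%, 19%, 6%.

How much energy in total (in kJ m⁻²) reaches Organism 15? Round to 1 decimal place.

2517.1 kJ m⁻²

Chain 1: 8772000 × 0.09 × 0.19 × 0.11 × 0.14 = 2310.01848 kJ m⁻²
Chain 2: 385000 × 0.15 × 0.13 × 0.11 × 0.17 = 140.39025 kJ m⁻²
Chain 3: 812100 × 0.06 × 0.12 × 0.19 × 0.06 = 66.657168 kJ m⁻²
Total at Organism 15: 2310.01848 + 140.39025 + 66.657168 = 2517.065898 kJ m⁻²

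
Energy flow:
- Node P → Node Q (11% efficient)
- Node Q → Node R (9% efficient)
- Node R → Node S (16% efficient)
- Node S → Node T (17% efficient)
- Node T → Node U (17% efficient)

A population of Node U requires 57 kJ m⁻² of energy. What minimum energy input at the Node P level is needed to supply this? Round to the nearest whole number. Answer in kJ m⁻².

1245150 kJ m⁻²

Cumulative transfer efficiency: 0.11 × 0.09 × 0.16 × 0.17 × 0.17 = 0.0000457776
Node P energy = 57 / 0.0000457776 = 1245150 kJ m⁻²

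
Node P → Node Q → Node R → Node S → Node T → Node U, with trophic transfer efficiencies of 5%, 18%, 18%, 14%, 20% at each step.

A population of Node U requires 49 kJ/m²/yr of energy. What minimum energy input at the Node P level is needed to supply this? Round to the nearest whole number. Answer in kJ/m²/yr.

Cumulative transfer efficiency: 0.05 × 0.18 × 0.18 × 0.14 × 0.2 = 0.00004536
Node P energy = 49 / 0.00004536 = 1080247 kJ/m²/yr

1080247 kJ/m²/yr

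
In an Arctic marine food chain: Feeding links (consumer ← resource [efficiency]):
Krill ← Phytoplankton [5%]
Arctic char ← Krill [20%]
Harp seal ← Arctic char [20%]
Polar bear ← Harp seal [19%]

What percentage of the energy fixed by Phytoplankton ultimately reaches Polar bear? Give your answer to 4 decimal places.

Product of link efficiencies: 0.05 × 0.2 × 0.2 × 0.19 = 0.00038
As a percentage: 0.00038 × 100 = 0.0380%

0.0380%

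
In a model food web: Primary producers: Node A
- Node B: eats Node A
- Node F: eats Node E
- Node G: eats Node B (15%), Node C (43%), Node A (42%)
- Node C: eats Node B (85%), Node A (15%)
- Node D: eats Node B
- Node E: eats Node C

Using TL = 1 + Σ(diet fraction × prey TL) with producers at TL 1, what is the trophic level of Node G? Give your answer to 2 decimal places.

Node B: 1 + 1 = 2
Node C: 1 + (0.85×2 + 0.15×1) = 2.85
Node D: 1 + 2 = 3
Node E: 1 + 2.85 = 3.85
Node F: 1 + 3.85 = 4.85
Node G: 1 + (0.15×2 + 0.43×2.85 + 0.42×1) = 2.9455

2.95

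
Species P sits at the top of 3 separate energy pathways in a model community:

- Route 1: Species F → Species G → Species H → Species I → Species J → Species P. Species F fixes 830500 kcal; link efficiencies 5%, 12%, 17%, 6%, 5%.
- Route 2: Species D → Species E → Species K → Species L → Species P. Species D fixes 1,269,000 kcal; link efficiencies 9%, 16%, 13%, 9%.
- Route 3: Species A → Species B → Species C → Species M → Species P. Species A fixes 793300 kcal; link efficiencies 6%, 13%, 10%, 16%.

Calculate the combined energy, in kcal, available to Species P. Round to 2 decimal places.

315.35 kcal

Route 1: 830500 × 0.05 × 0.12 × 0.17 × 0.06 × 0.05 = 2.54133 kcal
Route 2: 1269000 × 0.09 × 0.16 × 0.13 × 0.09 = 213.80112 kcal
Route 3: 793300 × 0.06 × 0.13 × 0.1 × 0.16 = 99.00384 kcal
Total at Species P: 2.54133 + 213.80112 + 99.00384 = 315.34629 kcal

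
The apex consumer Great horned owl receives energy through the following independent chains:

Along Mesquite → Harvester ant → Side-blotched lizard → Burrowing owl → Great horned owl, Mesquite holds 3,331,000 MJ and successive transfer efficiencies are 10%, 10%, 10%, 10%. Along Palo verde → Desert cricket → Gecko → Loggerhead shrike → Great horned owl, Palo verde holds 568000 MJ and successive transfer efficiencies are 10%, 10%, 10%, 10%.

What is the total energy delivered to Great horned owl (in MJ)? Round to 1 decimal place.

389.9 MJ

Via Mesquite: 3331000 × 0.1 × 0.1 × 0.1 × 0.1 = 333.1 MJ
Via Palo verde: 568000 × 0.1 × 0.1 × 0.1 × 0.1 = 56.8 MJ
Total at Great horned owl: 333.1 + 56.8 = 389.9 MJ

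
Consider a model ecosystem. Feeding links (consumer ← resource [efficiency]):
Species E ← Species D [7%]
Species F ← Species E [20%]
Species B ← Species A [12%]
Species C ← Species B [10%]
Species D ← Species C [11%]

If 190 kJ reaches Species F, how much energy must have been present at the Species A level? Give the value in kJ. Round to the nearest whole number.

Cumulative transfer efficiency: 0.12 × 0.1 × 0.11 × 0.07 × 0.2 = 0.00001848
Species A energy = 190 / 0.00001848 = 10281385 kJ

10281385 kJ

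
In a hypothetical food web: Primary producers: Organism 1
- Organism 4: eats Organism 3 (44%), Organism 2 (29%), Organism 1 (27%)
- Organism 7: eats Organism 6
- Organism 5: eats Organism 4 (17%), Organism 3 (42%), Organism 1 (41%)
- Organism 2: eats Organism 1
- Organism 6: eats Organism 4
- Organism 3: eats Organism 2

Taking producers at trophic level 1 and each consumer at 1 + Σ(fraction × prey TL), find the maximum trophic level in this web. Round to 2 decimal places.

5.17

Organism 2: 1 + 1 = 2
Organism 3: 1 + 2 = 3
Organism 4: 1 + (0.44×3 + 0.29×2 + 0.27×1) = 3.17
Organism 5: 1 + (0.17×3.17 + 0.42×3 + 0.41×1) = 3.2089
Organism 6: 1 + 3.17 = 4.17
Organism 7: 1 + 4.17 = 5.17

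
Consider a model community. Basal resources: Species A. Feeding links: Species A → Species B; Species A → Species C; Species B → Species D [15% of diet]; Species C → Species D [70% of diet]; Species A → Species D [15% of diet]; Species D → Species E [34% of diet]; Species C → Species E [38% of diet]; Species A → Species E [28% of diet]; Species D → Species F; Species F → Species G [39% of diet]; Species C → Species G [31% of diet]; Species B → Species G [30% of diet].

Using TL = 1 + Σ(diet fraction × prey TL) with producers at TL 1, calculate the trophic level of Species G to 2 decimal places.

3.72

Species B: 1 + 1 = 2
Species C: 1 + 1 = 2
Species D: 1 + (0.15×2 + 0.7×2 + 0.15×1) = 2.85
Species E: 1 + (0.34×2.85 + 0.38×2 + 0.28×1) = 3.009
Species F: 1 + 2.85 = 3.85
Species G: 1 + (0.39×3.85 + 0.31×2 + 0.3×2) = 3.7215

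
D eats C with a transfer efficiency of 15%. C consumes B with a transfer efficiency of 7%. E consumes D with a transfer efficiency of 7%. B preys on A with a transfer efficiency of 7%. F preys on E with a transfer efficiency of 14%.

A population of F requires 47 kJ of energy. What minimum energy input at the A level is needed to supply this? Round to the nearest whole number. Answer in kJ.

Cumulative transfer efficiency: 0.07 × 0.07 × 0.15 × 0.07 × 0.14 = 0.000007203
A energy = 47 / 0.000007203 = 6525059 kJ

6525059 kJ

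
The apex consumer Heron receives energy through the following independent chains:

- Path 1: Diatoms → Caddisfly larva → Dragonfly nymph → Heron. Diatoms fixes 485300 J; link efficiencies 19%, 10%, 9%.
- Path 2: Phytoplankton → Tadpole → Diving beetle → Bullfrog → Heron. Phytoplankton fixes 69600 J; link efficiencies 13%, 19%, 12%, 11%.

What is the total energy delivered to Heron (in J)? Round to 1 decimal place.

Path 1: 485300 × 0.19 × 0.1 × 0.09 = 829.863 J
Path 2: 69600 × 0.13 × 0.19 × 0.12 × 0.11 = 22.692384 J
Total at Heron: 829.863 + 22.692384 = 852.555384 J

852.6 J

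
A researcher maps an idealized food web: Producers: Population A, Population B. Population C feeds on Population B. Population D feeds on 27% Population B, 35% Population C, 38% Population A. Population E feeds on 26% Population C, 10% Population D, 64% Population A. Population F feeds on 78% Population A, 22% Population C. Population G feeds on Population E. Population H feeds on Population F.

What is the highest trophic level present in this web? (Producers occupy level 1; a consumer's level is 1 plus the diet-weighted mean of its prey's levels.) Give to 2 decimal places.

Population C: 1 + 1 = 2
Population D: 1 + (0.27×1 + 0.35×2 + 0.38×1) = 2.35
Population E: 1 + (0.26×2 + 0.1×2.35 + 0.64×1) = 2.395
Population F: 1 + (0.78×1 + 0.22×2) = 2.22
Population G: 1 + 2.395 = 3.395
Population H: 1 + 2.22 = 3.22

3.40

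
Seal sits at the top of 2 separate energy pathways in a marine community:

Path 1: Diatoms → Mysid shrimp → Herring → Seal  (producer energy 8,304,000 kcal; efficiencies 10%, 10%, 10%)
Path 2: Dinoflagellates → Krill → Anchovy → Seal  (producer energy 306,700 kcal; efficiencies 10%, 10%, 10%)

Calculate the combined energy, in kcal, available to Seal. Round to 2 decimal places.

Path 1: 8304000 × 0.1 × 0.1 × 0.1 = 8304 kcal
Path 2: 306700 × 0.1 × 0.1 × 0.1 = 306.7 kcal
Total at Seal: 8304 + 306.7 = 8610.7 kcal

8610.70 kcal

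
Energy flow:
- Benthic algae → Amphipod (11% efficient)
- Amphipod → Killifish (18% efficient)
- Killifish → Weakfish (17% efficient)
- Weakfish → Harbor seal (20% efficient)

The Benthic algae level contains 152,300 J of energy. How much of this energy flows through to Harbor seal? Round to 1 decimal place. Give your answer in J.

102.5 J

Amphipod: 152300 × 0.11 = 16753 J
Killifish: 16753 × 0.18 = 3015.54 J
Weakfish: 3015.54 × 0.17 = 512.6418 J
Harbor seal: 512.6418 × 0.2 = 102.52836 J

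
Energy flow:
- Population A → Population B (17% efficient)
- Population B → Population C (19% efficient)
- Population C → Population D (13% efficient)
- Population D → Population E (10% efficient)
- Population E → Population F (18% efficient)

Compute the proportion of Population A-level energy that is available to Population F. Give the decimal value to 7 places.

0.0000756

Product of link efficiencies: 0.17 × 0.19 × 0.13 × 0.1 × 0.18 = 0.000075582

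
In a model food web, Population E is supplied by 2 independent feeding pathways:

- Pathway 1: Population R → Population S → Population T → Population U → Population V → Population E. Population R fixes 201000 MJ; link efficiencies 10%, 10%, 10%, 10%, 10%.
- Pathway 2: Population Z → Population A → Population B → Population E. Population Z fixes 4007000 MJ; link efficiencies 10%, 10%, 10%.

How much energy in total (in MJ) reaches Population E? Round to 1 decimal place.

Pathway 1: 201000 × 0.1 × 0.1 × 0.1 × 0.1 × 0.1 = 2.01 MJ
Pathway 2: 4007000 × 0.1 × 0.1 × 0.1 = 4007 MJ
Total at Population E: 2.01 + 4007 = 4009.01 MJ

4009.0 MJ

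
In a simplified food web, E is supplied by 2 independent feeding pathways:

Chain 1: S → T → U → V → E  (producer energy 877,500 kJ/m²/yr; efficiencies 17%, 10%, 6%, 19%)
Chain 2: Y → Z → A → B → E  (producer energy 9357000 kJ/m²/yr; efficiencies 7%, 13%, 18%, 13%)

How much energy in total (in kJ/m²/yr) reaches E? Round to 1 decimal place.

2162.5 kJ/m²/yr

Chain 1: 877500 × 0.17 × 0.1 × 0.06 × 0.19 = 170.0595 kJ/m²/yr
Chain 2: 9357000 × 0.07 × 0.13 × 0.18 × 0.13 = 1992.47958 kJ/m²/yr
Total at E: 170.0595 + 1992.47958 = 2162.53908 kJ/m²/yr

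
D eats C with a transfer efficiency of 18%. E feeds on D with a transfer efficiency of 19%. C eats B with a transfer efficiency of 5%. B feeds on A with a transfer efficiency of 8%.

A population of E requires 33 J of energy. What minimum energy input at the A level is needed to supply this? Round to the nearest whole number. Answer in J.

241228 J

Cumulative transfer efficiency: 0.08 × 0.05 × 0.18 × 0.19 = 0.0001368
A energy = 33 / 0.0001368 = 241228 J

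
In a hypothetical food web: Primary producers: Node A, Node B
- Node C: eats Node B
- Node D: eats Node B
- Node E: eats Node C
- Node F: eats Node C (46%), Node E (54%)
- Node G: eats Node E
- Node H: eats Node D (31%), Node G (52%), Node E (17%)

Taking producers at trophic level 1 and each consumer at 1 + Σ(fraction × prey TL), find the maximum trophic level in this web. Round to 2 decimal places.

Node C: 1 + 1 = 2
Node D: 1 + 1 = 2
Node E: 1 + 2 = 3
Node F: 1 + (0.46×2 + 0.54×3) = 3.54
Node G: 1 + 3 = 4
Node H: 1 + (0.31×2 + 0.52×4 + 0.17×3) = 4.21

4.21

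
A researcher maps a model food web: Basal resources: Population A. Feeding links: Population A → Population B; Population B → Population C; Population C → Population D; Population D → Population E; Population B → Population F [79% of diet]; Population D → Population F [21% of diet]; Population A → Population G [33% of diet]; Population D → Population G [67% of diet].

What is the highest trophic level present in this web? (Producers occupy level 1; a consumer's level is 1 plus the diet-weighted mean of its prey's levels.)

Population B: 1 + 1 = 2
Population C: 1 + 2 = 3
Population D: 1 + 3 = 4
Population E: 1 + 4 = 5
Population F: 1 + (0.79×2 + 0.21×4) = 3.42
Population G: 1 + (0.33×1 + 0.67×4) = 4.01

5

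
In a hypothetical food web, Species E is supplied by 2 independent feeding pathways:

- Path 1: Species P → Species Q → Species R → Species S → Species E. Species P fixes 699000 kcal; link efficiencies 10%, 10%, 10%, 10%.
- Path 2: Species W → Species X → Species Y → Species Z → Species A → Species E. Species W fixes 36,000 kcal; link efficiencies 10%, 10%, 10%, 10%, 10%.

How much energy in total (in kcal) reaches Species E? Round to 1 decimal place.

70.3 kcal

Path 1: 699000 × 0.1 × 0.1 × 0.1 × 0.1 = 69.9 kcal
Path 2: 36000 × 0.1 × 0.1 × 0.1 × 0.1 × 0.1 = 0.36 kcal
Total at Species E: 69.9 + 0.36 = 70.26 kcal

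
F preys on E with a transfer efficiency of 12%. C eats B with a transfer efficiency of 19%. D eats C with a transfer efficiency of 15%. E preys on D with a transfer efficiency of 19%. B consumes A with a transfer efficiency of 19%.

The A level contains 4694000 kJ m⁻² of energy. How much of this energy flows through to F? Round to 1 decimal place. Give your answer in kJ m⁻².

B: 4694000 × 0.19 = 891860 kJ m⁻²
C: 891860 × 0.19 = 169453.4 kJ m⁻²
D: 169453.4 × 0.15 = 25418.01 kJ m⁻²
E: 25418.01 × 0.19 = 4829.4219 kJ m⁻²
F: 4829.4219 × 0.12 = 579.530628 kJ m⁻²

579.5 kJ m⁻²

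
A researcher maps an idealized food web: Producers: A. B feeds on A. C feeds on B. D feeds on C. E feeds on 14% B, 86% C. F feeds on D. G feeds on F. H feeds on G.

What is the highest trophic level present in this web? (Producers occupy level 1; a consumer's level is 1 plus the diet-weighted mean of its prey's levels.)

B: 1 + 1 = 2
C: 1 + 2 = 3
D: 1 + 3 = 4
E: 1 + (0.14×2 + 0.86×3) = 3.86
F: 1 + 4 = 5
G: 1 + 5 = 6
H: 1 + 6 = 7

7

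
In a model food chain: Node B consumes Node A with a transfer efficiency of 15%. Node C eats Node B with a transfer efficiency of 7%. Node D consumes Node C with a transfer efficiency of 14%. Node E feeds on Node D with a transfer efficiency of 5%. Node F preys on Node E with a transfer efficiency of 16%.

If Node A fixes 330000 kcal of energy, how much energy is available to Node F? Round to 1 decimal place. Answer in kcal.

Node B: 330000 × 0.15 = 49500 kcal
Node C: 49500 × 0.07 = 3465 kcal
Node D: 3465 × 0.14 = 485.1 kcal
Node E: 485.1 × 0.05 = 24.255 kcal
Node F: 24.255 × 0.16 = 3.8808 kcal

3.9 kcal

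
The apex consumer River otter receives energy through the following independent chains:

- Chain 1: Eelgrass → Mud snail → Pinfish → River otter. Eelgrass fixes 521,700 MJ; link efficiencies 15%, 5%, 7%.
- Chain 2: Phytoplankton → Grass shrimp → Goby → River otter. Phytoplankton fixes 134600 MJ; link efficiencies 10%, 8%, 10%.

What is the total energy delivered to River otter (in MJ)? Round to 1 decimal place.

381.6 MJ

Chain 1: 521700 × 0.15 × 0.05 × 0.07 = 273.8925 MJ
Chain 2: 134600 × 0.1 × 0.08 × 0.1 = 107.68 MJ
Total at River otter: 273.8925 + 107.68 = 381.5725 MJ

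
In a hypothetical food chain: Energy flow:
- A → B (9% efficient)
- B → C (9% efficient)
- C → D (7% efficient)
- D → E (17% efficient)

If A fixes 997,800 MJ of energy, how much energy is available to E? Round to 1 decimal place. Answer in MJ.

96.2 MJ

B: 997800 × 0.09 = 89802 MJ
C: 89802 × 0.09 = 8082.18 MJ
D: 8082.18 × 0.07 = 565.7526 MJ
E: 565.7526 × 0.17 = 96.177942 MJ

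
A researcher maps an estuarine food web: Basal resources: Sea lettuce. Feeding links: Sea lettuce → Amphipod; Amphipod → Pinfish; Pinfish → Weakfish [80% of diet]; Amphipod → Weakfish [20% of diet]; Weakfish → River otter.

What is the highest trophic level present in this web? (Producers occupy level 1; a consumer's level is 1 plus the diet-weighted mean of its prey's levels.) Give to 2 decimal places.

4.80

Amphipod: 1 + 1 = 2
Pinfish: 1 + 2 = 3
Weakfish: 1 + (0.8×3 + 0.2×2) = 3.8
River otter: 1 + 3.8 = 4.8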